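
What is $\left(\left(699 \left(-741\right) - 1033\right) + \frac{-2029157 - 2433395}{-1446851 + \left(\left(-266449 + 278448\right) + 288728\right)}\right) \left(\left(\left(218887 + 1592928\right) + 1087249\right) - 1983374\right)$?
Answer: $- \frac{136168762984278660}{286531} \approx -4.7523 \cdot 10^{11}$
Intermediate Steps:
$\left(\left(699 \left(-741\right) - 1033\right) + \frac{-2029157 - 2433395}{-1446851 + \left(\left(-266449 + 278448\right) + 288728\right)}\right) \left(\left(\left(218887 + 1592928\right) + 1087249\right) - 1983374\right) = \left(\left(-517959 - 1033\right) - \frac{4462552}{-1446851 + \left(11999 + 288728\right)}\right) \left(\left(1811815 + 1087249\right) - 1983374\right) = \left(-518992 - \frac{4462552}{-1446851 + 300727}\right) \left(2899064 - 1983374\right) = \left(-518992 - \frac{4462552}{-1146124}\right) 915690 = \left(-518992 - - \frac{1115638}{286531}\right) 915690 = \left(-518992 + \frac{1115638}{286531}\right) 915690 = \left(- \frac{148706181114}{286531}\right) 915690 = - \frac{136168762984278660}{286531}$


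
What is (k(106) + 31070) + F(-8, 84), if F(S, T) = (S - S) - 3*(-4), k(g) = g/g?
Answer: 31083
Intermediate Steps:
k(g) = 1
F(S, T) = 12 (F(S, T) = 0 + 12 = 12)
(k(106) + 31070) + F(-8, 84) = (1 + 31070) + 12 = 31071 + 12 = 31083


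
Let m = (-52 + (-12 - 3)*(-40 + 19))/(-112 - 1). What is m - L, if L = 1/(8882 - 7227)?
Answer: -435378/187015 ≈ -2.3280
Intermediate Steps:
L = 1/1655 ≈ 0.00060423
m = -263/113 (m = (-52 - 15*(-21))/(-113) = (-52 + 315)*(-1/113) = 263*(-1/113) = -263/113 ≈ -2.3274)
m - L = -263/113 - 1*1/1655 = -263/113 - 1/1655 = -435378/187015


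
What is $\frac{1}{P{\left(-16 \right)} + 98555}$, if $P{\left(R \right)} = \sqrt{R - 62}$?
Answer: $\frac{98555}{9713088103} - \frac{i \sqrt{78}}{9713088103} \approx 1.0147 \cdot 10^{-5} - 9.0926 \cdot 10^{-10} i$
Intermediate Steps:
$P{\left(R \right)} = \sqrt{-62 + R}$
$\frac{1}{P{\left(-16 \right)} + 98555} = \frac{1}{\sqrt{-62 - 16} + 98555} = \frac{1}{\sqrt{-78} + 98555} = \frac{1}{i \sqrt{78} + 98555} = \frac{1}{98555 + i \sqrt{78}}$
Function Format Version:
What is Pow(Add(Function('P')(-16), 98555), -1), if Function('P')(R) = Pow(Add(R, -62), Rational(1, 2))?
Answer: Add(Rational(98555, 9713088103), Mul(Rational(-1, 9713088103), I, Pow(78, Rational(1, 2)))) ≈ Add(1.0147e-5, Mul(-9.0926e-10, I))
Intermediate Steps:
Function('P')(R) = Pow(Add(-62, R), Rational(1, 2))
Pow(Add(Function('P')(-16), 98555), -1) = Pow(Add(Pow(Add(-62, -16), Rational(1, 2)), 98555), -1) = Pow(Add(Pow(-78, Rational(1, 2)), 98555), -1) = Pow(Add(Mul(I, Pow(78, Rational(1, 2))), 98555), -1) = Pow(Add(98555, Mul(I, Pow(78, Rational(1, 2)))), -1)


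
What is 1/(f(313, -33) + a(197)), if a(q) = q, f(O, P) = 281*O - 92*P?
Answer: 1/91186 ≈ 1.0967e-5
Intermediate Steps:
f(O, P) = -92*P + 281*O
1/(f(313, -33) + a(197)) = 1/((-92*(-33) + 281*313) + 197) = 1/((3036 + 87953) + 197) = 1/(90989 + 197) = 1/91186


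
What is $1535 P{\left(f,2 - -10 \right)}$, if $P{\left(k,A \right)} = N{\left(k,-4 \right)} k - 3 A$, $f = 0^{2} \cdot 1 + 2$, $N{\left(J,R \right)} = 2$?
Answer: $-49120$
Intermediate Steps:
$f = 2$ ($f = 0 \cdot 1 + 2 = 0 + 2 = 2$)
$P{\left(k,A \right)} = - 3 A + 2 k$ ($P{\left(k,A \right)} = 2 k - 3 A = - 3 A + 2 k$)
$1535 P{\left(f,2 - -10 \right)} = 1535 \left(- 3 \left(2 - -10\right) + 2 \cdot 2\right) = 1535 \left(- 3 \left(2 + 10\right) + 4\right) = 1535 \left(\left(-3\right) 12 + 4\right) = 1535 \left(-36 + 4\right) = 1535 \left(-32\right) = -49120$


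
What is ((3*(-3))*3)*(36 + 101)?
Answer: -3699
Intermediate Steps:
((3*(-3))*3)*(36 + 101) = -9*3*137 = -27*137 = -3699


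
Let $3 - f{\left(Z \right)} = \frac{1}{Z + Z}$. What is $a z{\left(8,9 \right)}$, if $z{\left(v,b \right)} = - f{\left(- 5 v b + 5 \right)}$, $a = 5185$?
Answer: $- \frac{2209847}{142} \approx -15562.0$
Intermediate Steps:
$f{\left(Z \right)} = 3 - \frac{1}{2 Z}$ ($f{\left(Z \right)} = 3 - \frac{1}{Z + Z} = 3 - \frac{1}{2 Z}$)
$z{\left(v,b \right)} = -3 + \frac{1}{2 \left(5 - 5 b v\right)}$ ($z{\left(v,b \right)} = - (3 - \frac{1}{2 \left(- 5 v b + 5\right)}) = - (3 - \frac{1}{2 \left(- 5 b v + 5\right)}) = - (3 - \frac{1}{2 \left(5 - 5 b v\right)}) = -3 + \frac{1}{2 \left(5 - 5 b v\right)}$)
$a z{\left(8,9 \right)} = 5185 \frac{29 - 270 \cdot 8}{10 \left(-1 + 9 \cdot 8\right)} = 5185 \frac{29 - 2160}{10 \left(-1 + 72\right)} = 5185 \cdot \frac{1}{10} \cdot \frac{1}{71} \left(-2131\right) = 5185 \left(- \frac{2131}{710}\right) = - \frac{2209847}{142}$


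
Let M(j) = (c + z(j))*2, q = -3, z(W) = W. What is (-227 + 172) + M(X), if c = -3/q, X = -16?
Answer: -85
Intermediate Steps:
c = 1 (c = -3/(-3) = -3*(-1/3) = 1)
M(j) = 2 + 2*j (M(j) = (1 + j)*2 = 2 + 2*j)
(-227 + 172) + M(X) = (-227 + 172) + (2 + 2*(-16)) = -55 + (2 - 32) = -55 - 30 = -85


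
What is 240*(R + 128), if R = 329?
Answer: 109680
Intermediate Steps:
240*(R + 128) = 240*(329 + 128) = 240*457 = 109680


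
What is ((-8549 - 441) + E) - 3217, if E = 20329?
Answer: 8122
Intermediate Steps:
((-8549 - 441) + E) - 3217 = ((-8549 - 441) + 20329) - 3217 = (-8990 + 20329) - 3217 = 11339 - 3217 = 8122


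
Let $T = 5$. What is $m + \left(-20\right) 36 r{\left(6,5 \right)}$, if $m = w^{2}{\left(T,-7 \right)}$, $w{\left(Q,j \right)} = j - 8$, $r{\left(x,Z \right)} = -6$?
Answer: $4545$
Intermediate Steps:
$w{\left(Q,j \right)} = -8 + j$
$m = 225$ ($m = \left(-8 - 7\right)^{2} = \left(-15\right)^{2} = 225$)
$m + \left(-20\right) 36 r{\left(6,5 \right)} = 225 + \left(-20\right) 36 \left(-6\right) = 225 - -4320 = 225 + 4320 = 4545$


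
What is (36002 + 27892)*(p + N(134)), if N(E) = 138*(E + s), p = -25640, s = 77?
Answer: 222223332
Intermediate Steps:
N(E) = 10626 + 138*E (N(E) = 138*(E + 77) = 138*(77 + E) = 10626 + 138*E)
(36002 + 27892)*(p + N(134)) = (36002 + 27892)*(-25640 + (10626 + 138*134)) = 63894*(-25640 + (10626 + 18492)) = 63894*(-25640 + 29118) = 63894*3478 = 222223332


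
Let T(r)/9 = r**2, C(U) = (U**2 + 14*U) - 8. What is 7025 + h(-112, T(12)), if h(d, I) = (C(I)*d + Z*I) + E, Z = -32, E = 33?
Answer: -190182638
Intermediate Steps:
C(U) = -8 + U**2 + 14*U
T(r) = 9*r**2
h(d, I) = 33 - 32*I + d*(-8 + I**2 + 14*I) (h(d, I) = ((-8 + I**2 + 14*I)*d - 32*I) + 33 = (d*(-8 + I**2 + 14*I) - 32*I) + 33 = (-32*I + d*(-8 + I**2 + 14*I)) + 33 = 33 - 32*I + d*(-8 + I**2 + 14*I))
7025 + h(-112, T(12)) = 7025 + (33 - 288*12**2 - 112*(-8 + (9*12**2)**2 + 14*(9*12**2))) = 7025 + (33 - 288*144 - 112*(-8 + (9*144)**2 + 14*(9*144))) = 7025 + (33 - 32*1296 - 112*(-8 + 1296**2 + 14*1296)) = 7025 + (33 - 41472 - 112*(-8 + 1679616 + 18144)) = 7025 + (33 - 41472 - 112*1697752) = 7025 + (33 - 41472 - 190148224) = 7025 - 190189663 = -190182638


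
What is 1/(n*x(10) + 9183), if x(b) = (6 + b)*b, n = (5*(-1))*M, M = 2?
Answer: 1/7583 ≈ 0.00013187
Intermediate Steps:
n = -10 (n = (5*(-1))*2 = -5*2 = -10)
x(b) = b*(6 + b)
1/(n*x(10) + 9183) = 1/(-100*(6 + 10) + 9183) = 1/(-100*16 + 9183) = 1/(-10*160 + 9183) = 1/(-1600 + 9183) = 1/7583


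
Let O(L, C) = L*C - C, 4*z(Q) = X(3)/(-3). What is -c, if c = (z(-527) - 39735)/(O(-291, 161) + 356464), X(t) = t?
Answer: 158941/1237808 ≈ 0.12841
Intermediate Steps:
z(Q) = -¼ (z(Q) = (3/(-3))/4 = (3*(-⅓))/4 = (¼)*(-1) = -¼)
O(L, C) = -C + C*L (O(L, C) = C*L - C = -C + C*L)
c = -158941/1237808 (c = (-¼ - 39735)/(161*(-1 - 291) + 356464) = -158941/(4*(161*(-292) + 356464)) = -158941/(4*(-47012 + 356464)) = -158941/4/309452 = -158941/4*1/309452 = -158941/1237808 ≈ -0.12841)
-c = -1*(-158941/1237808) = 158941/1237808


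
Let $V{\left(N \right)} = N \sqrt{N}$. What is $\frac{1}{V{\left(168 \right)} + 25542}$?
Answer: $\frac{473}{11993558} - \frac{28 \sqrt{42}}{53971011} \approx 3.6076 \cdot 10^{-5}$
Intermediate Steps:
$V{\left(N \right)} = N^{\frac{3}{2}}$
$\frac{1}{V{\left(168 \right)} + 25542} = \frac{1}{168^{\frac{3}{2}} + 25542} = \frac{1}{336 \sqrt{42} + 25542} = \frac{1}{25542 + 336 \sqrt{42}}$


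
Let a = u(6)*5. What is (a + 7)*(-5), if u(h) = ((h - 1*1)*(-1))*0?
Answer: -35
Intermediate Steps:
u(h) = 0 (u(h) = ((h - 1)*(-1))*0 = ((-1 + h)*(-1))*0 = (1 - h)*0 = 0)
a = 0 (a = 0*5 = 0)
(a + 7)*(-5) = (0 + 7)*(-5) = 7*(-5) = -35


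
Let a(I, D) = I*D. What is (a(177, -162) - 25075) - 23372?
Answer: -77121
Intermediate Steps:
a(I, D) = D*I
(a(177, -162) - 25075) - 23372 = (-162*177 - 25075) - 23372 = (-28674 - 25075) - 23372 = -53749 - 23372 = -77121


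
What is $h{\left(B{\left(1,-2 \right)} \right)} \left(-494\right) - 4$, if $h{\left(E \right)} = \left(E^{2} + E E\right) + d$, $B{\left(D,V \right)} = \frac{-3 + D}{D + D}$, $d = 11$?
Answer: $-6426$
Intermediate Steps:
$B{\left(D,V \right)} = \frac{-3 + D}{2 D}$
$h{\left(E \right)} = 11 + 2 E^{2}$ ($h{\left(E \right)} = \left(E^{2} + E E\right) + 11 = \left(E^{2} + E^{2}\right) + 11 = 2 E^{2} + 11 = 11 + 2 E^{2}$)
$h{\left(B{\left(1,-2 \right)} \right)} \left(-494\right) - 4 = \left(11 + 2 \left(\frac{-3 + 1}{2 \cdot 1}\right)^{2}\right) \left(-494\right) - 4 = \left(11 + 2 \left(\frac{1}{2} \cdot 1 \left(-2\right)\right)^{2}\right) \left(-494\right) - 4 = \left(11 + 2 \left(-1\right)^{2}\right) \left(-494\right) - 4 = \left(11 + 2 \cdot 1\right) \left(-494\right) - 4 = \left(11 + 2\right) \left(-494\right) - 4 = 13 \left(-494\right) - 4 = -6422 - 4 = -6426$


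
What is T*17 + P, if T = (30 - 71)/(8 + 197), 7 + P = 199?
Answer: 943/5 ≈ 188.60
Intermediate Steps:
P = 192 (P = -7 + 199 = 192)
T = -⅕ (T = -41/205 = -41*1/205 = -⅕ ≈ -0.20000)
T*17 + P = -⅕*17 + 192 = -17/5 + 192 = 943/5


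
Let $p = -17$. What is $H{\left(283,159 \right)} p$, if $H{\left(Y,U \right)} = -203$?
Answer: $3451$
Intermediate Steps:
$H{\left(283,159 \right)} p = \left(-203\right) \left(-17\right) = 3451$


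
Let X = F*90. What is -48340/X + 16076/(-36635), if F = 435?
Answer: -48006226/28685205 ≈ -1.6736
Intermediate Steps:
X = 39150 (X = 435*90 = 39150)
-48340/X + 16076/(-36635) = -48340/39150 + 16076/(-36635) = -48340*1/39150 + 16076*(-1/36635) = -4834/3915 - 16076/36635 = -48006226/28685205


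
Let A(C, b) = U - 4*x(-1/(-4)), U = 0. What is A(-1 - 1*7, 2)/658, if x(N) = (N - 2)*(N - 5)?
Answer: -19/376 ≈ -0.050532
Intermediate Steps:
x(N) = (-5 + N)*(-2 + N) (x(N) = (-2 + N)*(-5 + N) = (-5 + N)*(-2 + N))
A(C, b) = -133/4 (A(C, b) = 0 - 4*(10 + (-1/(-4))² - (-7)/(-4)) = 0 - 4*(10 + (-1*(-¼))² - (-7)*(-1)/4) = 0 - 4*(10 + (¼)² - 7*¼) = 0 - 4*(10 + 1/16 - 7/4) = 0 - 4*133/16 = 0 - 133/4 = -133/4)
A(-1 - 1*7, 2)/658 = -133/4/658 = -133/4*1/658 = -19/376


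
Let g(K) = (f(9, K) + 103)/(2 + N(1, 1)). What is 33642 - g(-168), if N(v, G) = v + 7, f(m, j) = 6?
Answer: 336311/10 ≈ 33631.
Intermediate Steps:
N(v, G) = 7 + v
g(K) = 109/10 (g(K) = (6 + 103)/(2 + (7 + 1)) = 109/(2 + 8) = 109/10)
33642 - g(-168) = 33642 - 1*109/10 = 33642 - 109/10 = 336311/10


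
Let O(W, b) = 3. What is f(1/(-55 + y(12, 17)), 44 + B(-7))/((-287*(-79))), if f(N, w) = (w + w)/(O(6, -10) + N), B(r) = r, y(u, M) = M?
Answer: 2812/2562049 ≈ 0.0010976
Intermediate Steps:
f(N, w) = 2*w/(3 + N) (f(N, w) = (w + w)/(3 + N) = (2*w)/(3 + N) = 2*w/(3 + N))
f(1/(-55 + y(12, 17)), 44 + B(-7))/((-287*(-79))) = (2*(44 - 7)/(3 + 1/(-55 + 17)))/((-287*(-79))) = (2*37/(3 + 1/(-38)))/22673 = (2*37/(3 - 1/38))*(1/22673) = (2*37/(113/38))*(1/22673) = (2*37*(38/113))*(1/22673) = (2812/113)*(1/22673) = 2812/2562049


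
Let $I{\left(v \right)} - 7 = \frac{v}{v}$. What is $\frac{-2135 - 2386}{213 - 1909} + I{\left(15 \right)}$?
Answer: $\frac{18089}{1696} \approx 10.666$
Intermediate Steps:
$I{\left(v \right)} = 8$ ($I{\left(v \right)} = 7 + \frac{v}{v} = 7 + 1 = 8$)
$\frac{-2135 - 2386}{213 - 1909} + I{\left(15 \right)} = \frac{-2135 - 2386}{213 - 1909} + 8 = - \frac{4521}{-1696} + 8 = \left(-4521\right) \left(- \frac{1}{1696}\right) + 8 = \frac{4521}{1696} + 8 = \frac{18089}{1696}$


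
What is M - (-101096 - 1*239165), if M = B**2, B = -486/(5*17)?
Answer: 2458621921/7225 ≈ 3.4029e+5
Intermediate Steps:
B = -486/85 ≈ -5.7176
M = 236196/7225 (M = (-486/85)**2 = 236196/7225 ≈ 32.691)
M - (-101096 - 1*239165) = 236196/7225 - (-101096 - 1*239165) = 236196/7225 - (-101096 - 239165) = 236196/7225 - 1*(-340261) = 236196/7225 + 340261 = 2458621921/7225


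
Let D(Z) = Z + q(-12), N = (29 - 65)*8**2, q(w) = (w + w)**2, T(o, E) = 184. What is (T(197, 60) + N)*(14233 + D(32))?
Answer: -31462920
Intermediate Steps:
q(w) = 4*w**2 (q(w) = (2*w)**2 = 4*w**2)
N = -2304 (N = -36*64 = -2304)
D(Z) = 576 + Z (D(Z) = Z + 4*(-12)**2 = Z + 4*144 = Z + 576 = 576 + Z)
(T(197, 60) + N)*(14233 + D(32)) = (184 - 2304)*(14233 + (576 + 32)) = -2120*(14233 + 608) = -2120*14841 = -31462920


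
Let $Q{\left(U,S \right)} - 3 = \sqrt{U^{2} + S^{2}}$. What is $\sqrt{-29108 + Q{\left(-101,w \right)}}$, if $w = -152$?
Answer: $\sqrt{-29105 + \sqrt{33305}} \approx 170.07 i$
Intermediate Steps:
$Q{\left(U,S \right)} = 3 + \sqrt{S^{2} + U^{2}}$ ($Q{\left(U,S \right)} = 3 + \sqrt{U^{2} + S^{2}} = 3 + \sqrt{S^{2} + U^{2}}$)
$\sqrt{-29108 + Q{\left(-101,w \right)}} = \sqrt{-29108 + \left(3 + \sqrt{\left(-152\right)^{2} + \left(-101\right)^{2}}\right)} = \sqrt{-29108 + \left(3 + \sqrt{23104 + 10201}\right)} = \sqrt{-29108 + \left(3 + \sqrt{33305}\right)} = \sqrt{-29105 + \sqrt{33305}}$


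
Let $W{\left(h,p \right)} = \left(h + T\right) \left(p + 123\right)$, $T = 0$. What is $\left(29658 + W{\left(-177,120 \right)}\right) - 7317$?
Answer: $-20670$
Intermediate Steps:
$W{\left(h,p \right)} = h \left(123 + p\right)$ ($W{\left(h,p \right)} = \left(h + 0\right) \left(p + 123\right) = h \left(123 + p\right)$)
$\left(29658 + W{\left(-177,120 \right)}\right) - 7317 = \left(29658 - 177 \left(123 + 120\right)\right) - 7317 = \left(29658 - 43011\right) - 7317 = -13353 - 7317 = -20670$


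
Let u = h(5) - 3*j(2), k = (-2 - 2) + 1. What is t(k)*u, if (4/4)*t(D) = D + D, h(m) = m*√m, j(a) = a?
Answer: 36 - 30*√5 ≈ -31.082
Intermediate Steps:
k = -3 (k = -4 + 1 = -3)
h(m) = m^(3/2)
t(D) = 2*D (t(D) = D + D = 2*D)
u = -6 + 5*√5 (u = 5^(3/2) - 3*2 = 5*√5 - 1*6 = 5*√5 - 6 = -6 + 5*√5 ≈ 5.1803)
t(k)*u = (2*(-3))*(-6 + 5*√5) = -6*(-6 + 5*√5) = 36 - 30*√5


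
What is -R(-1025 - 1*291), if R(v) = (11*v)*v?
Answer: -19050416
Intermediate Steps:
R(v) = 11*v²
-R(-1025 - 1*291) = -11*(-1025 - 1*291)² = -11*(-1025 - 291)² = -11*(-1316)² = -11*1731856 = -1*19050416 = -19050416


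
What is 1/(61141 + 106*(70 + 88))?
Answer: 1/77889 ≈ 1.2839e-5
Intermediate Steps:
1/(61141 + 106*(70 + 88)) = 1/(61141 + 106*158) = 1/(61141 + 16748) = 1/77889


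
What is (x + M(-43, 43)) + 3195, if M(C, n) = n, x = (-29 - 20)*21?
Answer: 2209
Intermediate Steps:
x = -1029 (x = -49*21 = -1029)
(x + M(-43, 43)) + 3195 = (-1029 + 43) + 3195 = -986 + 3195 = 2209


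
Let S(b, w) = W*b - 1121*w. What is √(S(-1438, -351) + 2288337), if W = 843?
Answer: 3*√163286 ≈ 1212.3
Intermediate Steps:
S(b, w) = -1121*w + 843*b (S(b, w) = 843*b - 1121*w = -1121*w + 843*b)
√(S(-1438, -351) + 2288337) = √((-1121*(-351) + 843*(-1438)) + 2288337) = √((393471 - 1212234) + 2288337) = √(-818763 + 2288337) = √1469574 = 3*√163286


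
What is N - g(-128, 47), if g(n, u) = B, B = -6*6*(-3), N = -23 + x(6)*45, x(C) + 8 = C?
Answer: -221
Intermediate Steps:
x(C) = -8 + C
N = -113 (N = -23 + (-8 + 6)*45 = -23 - 2*45 = -23 - 90 = -113)
B = 108 (B = -36*(-3) = 108)
g(n, u) = 108
N - g(-128, 47) = -113 - 1*108 = -113 - 108 = -221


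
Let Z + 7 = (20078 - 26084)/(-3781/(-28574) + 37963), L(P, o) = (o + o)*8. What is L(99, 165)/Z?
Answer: -17356136688/47060153 ≈ -368.81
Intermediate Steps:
L(P, o) = 16*o (L(P, o) = (2*o)*8 = 16*o)
Z = -235300765/32871471 (Z = -7 + (20078 - 26084)/(-3781/(-28574) + 37963) = -7 - 6006/(-3781*(-1/28574) + 37963) = -7 - 6006/(3781/28574 + 37963) = -7 - 6006/1084758543/28574 = -7 - 6006*28574/1084758543 = -7 - 5200468/32871471 = -235300765/32871471 ≈ -7.1582)
L(99, 165)/Z = (16*165)/(-235300765/32871471) = 2640*(-32871471/235300765) = -17356136688/47060153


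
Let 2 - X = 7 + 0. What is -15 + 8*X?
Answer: -55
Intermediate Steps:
X = -5 (X = 2 - (7 + 0) = 2 - 1*7 = 2 - 7 = -5)
-15 + 8*X = -15 + 8*(-5) = -15 - 40 = -55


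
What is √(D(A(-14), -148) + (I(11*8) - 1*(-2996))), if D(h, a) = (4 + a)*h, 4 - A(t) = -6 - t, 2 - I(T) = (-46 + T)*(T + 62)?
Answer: I*√2726 ≈ 52.211*I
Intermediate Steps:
I(T) = 2 - (-46 + T)*(62 + T) (I(T) = 2 - (-46 + T)*(T + 62) = 2 - (-46 + T)*(62 + T))
A(t) = 10 + t (A(t) = 4 - (-6 - t) = 4 + (6 + t) = 10 + t)
D(h, a) = h*(4 + a)
√(D(A(-14), -148) + (I(11*8) - 1*(-2996))) = √((10 - 14)*(4 - 148) + ((2854 - (11*8)² - 176*8) - 1*(-2996))) = √(-4*(-144) + ((2854 - 1*88² - 16*88) + 2996)) = √(576 + ((2854 - 1*7744 - 1408) + 2996)) = √(576 + ((2854 - 7744 - 1408) + 2996)) = √(576 + (-6298 + 2996)) = √(576 - 3302) = √(-2726) = I*√2726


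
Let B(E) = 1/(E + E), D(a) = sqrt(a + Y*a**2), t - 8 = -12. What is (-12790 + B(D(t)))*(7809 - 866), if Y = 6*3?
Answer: -88800970 + 6943*sqrt(71)/284 ≈ -8.8801e+7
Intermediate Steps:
Y = 18
t = -4 (t = 8 - 12 = -4)
D(a) = sqrt(a + 18*a**2)
B(E) = 1/(2*E)
(-12790 + B(D(t)))*(7809 - 866) = (-12790 + 1/(2*(sqrt(-4*(1 + 18*(-4))))))*(7809 - 866) = (-12790 + 1/(2*(sqrt(-4*(1 - 72)))))*6943 = (-12790 + 1/(2*(sqrt(-4*(-71)))))*6943 = (-12790 + 1/(2*(sqrt(284))))*6943 = (-12790 + 1/(2*((2*sqrt(71)))))*6943 = (-12790 + (sqrt(71)/142)/2)*6943 = (-12790 + sqrt(71)/284)*6943 = -88800970 + 6943*sqrt(71)/284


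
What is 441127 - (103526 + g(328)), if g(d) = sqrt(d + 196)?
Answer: 337601 - 2*sqrt(131) ≈ 3.3758e+5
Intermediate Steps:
g(d) = sqrt(196 + d)
441127 - (103526 + g(328)) = 441127 - (103526 + sqrt(196 + 328)) = 441127 - (103526 + sqrt(524)) = 441127 - (103526 + 2*sqrt(131)) = 441127 + (-103526 - 2*sqrt(131)) = 337601 - 2*sqrt(131)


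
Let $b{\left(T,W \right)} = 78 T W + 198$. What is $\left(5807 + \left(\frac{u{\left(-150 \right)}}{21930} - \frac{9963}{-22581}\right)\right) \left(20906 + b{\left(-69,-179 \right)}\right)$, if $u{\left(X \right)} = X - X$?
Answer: $\frac{14344759239340}{2509} \approx 5.7173 \cdot 10^{9}$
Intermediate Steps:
$u{\left(X \right)} = 0$
$b{\left(T,W \right)} = 198 + 78 T W$ ($b{\left(T,W \right)} = 78 T W + 198 = 198 + 78 T W$)
$\left(5807 + \left(\frac{u{\left(-150 \right)}}{21930} - \frac{9963}{-22581}\right)\right) \left(20906 + b{\left(-69,-179 \right)}\right) = \left(5807 + \left(\frac{0}{21930} - \frac{9963}{-22581}\right)\right) \left(20906 + \left(198 + 78 \left(-69\right) \left(-179\right)\right)\right) = \left(5807 + \left(0 \cdot \frac{1}{21930} - - \frac{1107}{2509}\right)\right) \left(20906 + \left(198 + 963378\right)\right) = \left(5807 + \left(0 + \frac{1107}{2509}\right)\right) \left(20906 + 963576\right) = \left(5807 + \frac{1107}{2509}\right) 984482 = \frac{14570870}{2509} \cdot 984482 = \frac{14344759239340}{2509}$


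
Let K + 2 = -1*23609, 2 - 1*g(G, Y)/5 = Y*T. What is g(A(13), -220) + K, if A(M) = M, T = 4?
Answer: -19201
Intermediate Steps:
g(G, Y) = 10 - 20*Y (g(G, Y) = 10 - 5*Y*4 = 10 - 20*Y)
K = -23611 (K = -2 - 1*23609 = -2 - 23609 = -23611)
g(A(13), -220) + K = (10 - 20*(-220)) - 23611 = (10 + 4400) - 23611 = 4410 - 23611 = -19201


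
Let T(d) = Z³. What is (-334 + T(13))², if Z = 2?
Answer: 106276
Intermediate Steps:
T(d) = 8 (T(d) = 2³ = 8)
(-334 + T(13))² = (-334 + 8)² = (-326)² = 106276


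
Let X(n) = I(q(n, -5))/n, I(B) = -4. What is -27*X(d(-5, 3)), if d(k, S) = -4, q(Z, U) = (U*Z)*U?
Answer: -27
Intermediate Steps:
q(Z, U) = Z*U**2
X(n) = -4/n
-27*X(d(-5, 3)) = -(-108)/(-4) = -(-108)*(-1)/4 = -27*1 = -27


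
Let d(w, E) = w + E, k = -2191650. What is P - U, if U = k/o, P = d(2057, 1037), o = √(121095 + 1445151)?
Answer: 3094 + 19225*√1566246/13739 ≈ 4845.2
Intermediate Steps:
o = √1566246 ≈ 1251.5
d(w, E) = E + w
P = 3094 (P = 1037 + 2057 = 3094)
U = -19225*√1566246/13739 (U = -2191650*√1566246/1566246 = -19225*√1566246/13739 ≈ -1751.2)
P - U = 3094 - (-19225)*√1566246/13739 = 3094 + 19225*√1566246/13739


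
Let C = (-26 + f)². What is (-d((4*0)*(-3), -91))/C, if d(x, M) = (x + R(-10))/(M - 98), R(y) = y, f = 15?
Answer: -10/22869 ≈ -0.00043727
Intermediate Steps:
d(x, M) = (-10 + x)/(-98 + M) (d(x, M) = (x - 10)/(M - 98) = (-10 + x)/(-98 + M))
C = 121 (C = (-26 + 15)² = (-11)² = 121)
(-d((4*0)*(-3), -91))/C = -(-10 + (4*0)*(-3))/(-98 - 91)/121 = -(-10 + 0*(-3))/(-189)*(1/121) = -(-1)*(-10 + 0)/189*(1/121) = -(-1)*(-10)/189*(1/121) = -1*10/189*(1/121) = -10/189*1/121 = -10/22869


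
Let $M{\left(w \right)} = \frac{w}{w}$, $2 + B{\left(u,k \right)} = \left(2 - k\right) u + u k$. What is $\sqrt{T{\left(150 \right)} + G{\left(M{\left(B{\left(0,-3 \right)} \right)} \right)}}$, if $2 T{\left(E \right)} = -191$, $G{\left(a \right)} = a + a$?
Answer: $\frac{i \sqrt{374}}{2} \approx 9.6695 i$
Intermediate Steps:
$B{\left(u,k \right)} = -2 + k u + u \left(2 - k\right)$ ($B{\left(u,k \right)} = -2 + \left(\left(2 - k\right) u + u k\right) = -2 + \left(u \left(2 - k\right) + k u\right) = -2 + \left(k u + u \left(2 - k\right)\right) = -2 + k u + u \left(2 - k\right)$)
$M{\left(w \right)} = 1$
$G{\left(a \right)} = 2 a$
$T{\left(E \right)} = - \frac{191}{2}$ ($T{\left(E \right)} = \frac{1}{2} \left(-191\right) = - \frac{191}{2}$)
$\sqrt{T{\left(150 \right)} + G{\left(M{\left(B{\left(0,-3 \right)} \right)} \right)}} = \sqrt{- \frac{191}{2} + 2 \cdot 1} = \sqrt{- \frac{191}{2} + 2} = \sqrt{- \frac{187}{2}} = \frac{i \sqrt{374}}{2}$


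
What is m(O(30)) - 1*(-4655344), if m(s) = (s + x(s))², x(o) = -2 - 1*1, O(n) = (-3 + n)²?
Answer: 5182420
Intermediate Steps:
x(o) = -3 (x(o) = -2 - 1 = -3)
m(s) = (-3 + s)² (m(s) = (s - 3)² = (-3 + s)²)
m(O(30)) - 1*(-4655344) = (-3 + (-3 + 30)²)² - 1*(-4655344) = (-3 + 27²)² + 4655344 = (-3 + 729)² + 4655344 = 726² + 4655344 = 527076 + 4655344 = 5182420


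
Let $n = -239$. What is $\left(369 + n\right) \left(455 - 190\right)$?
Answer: $34450$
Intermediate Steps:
$\left(369 + n\right) \left(455 - 190\right) = \left(369 - 239\right) \left(455 - 190\right) = 130 \cdot 265 = 34450$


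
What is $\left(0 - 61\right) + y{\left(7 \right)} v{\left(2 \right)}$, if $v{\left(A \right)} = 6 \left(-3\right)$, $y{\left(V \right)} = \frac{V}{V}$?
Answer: $-79$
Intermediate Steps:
$y{\left(V \right)} = 1$
$v{\left(A \right)} = -18$
$\left(0 - 61\right) + y{\left(7 \right)} v{\left(2 \right)} = \left(0 - 61\right) + 1 \left(-18\right) = -61 - 18 = -79$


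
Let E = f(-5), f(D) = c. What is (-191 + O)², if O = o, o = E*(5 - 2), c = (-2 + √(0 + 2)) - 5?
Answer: 44962 - 1272*√2 ≈ 43163.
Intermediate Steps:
c = -7 + √2 (c = (-2 + √2) - 5 = -7 + √2 ≈ -5.5858)
f(D) = -7 + √2
E = -7 + √2 ≈ -5.5858
o = -21 + 3*√2 (o = (-7 + √2)*(5 - 2) = (-7 + √2)*3 = -21 + 3*√2 ≈ -16.757)
O = -21 + 3*√2 ≈ -16.757
(-191 + O)² = (-191 + (-21 + 3*√2))² = (-212 + 3*√2)²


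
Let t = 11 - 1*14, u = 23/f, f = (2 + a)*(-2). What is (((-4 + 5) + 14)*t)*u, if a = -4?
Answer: -1035/4 ≈ -258.75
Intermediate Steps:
f = 4 (f = (2 - 4)*(-2) = -2*(-2) = 4)
u = 23/4 ≈ 5.7500
t = -3 (t = 11 - 14 = -3)
(((-4 + 5) + 14)*t)*u = (((-4 + 5) + 14)*(-3))*(23/4) = ((1 + 14)*(-3))*(23/4) = (15*(-3))*(23/4) = -45*23/4 = -1035/4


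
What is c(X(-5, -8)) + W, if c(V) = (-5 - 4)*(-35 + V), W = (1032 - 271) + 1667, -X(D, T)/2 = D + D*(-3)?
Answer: 2923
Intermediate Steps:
X(D, T) = 4*D (X(D, T) = -2*(D + D*(-3)) = -2*(D - 3*D) = -(-4)*D = 4*D)
W = 2428 (W = 761 + 1667 = 2428)
c(V) = 315 - 9*V (c(V) = -9*(-35 + V) = 315 - 9*V)
c(X(-5, -8)) + W = (315 - 36*(-5)) + 2428 = (315 - 9*(-20)) + 2428 = (315 + 180) + 2428 = 495 + 2428 = 2923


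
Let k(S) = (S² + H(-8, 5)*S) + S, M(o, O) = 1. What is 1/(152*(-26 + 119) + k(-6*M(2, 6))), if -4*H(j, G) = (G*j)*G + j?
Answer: 1/13854 ≈ 7.2181e-5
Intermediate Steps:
H(j, G) = -j/4 - j*G²/4 (H(j, G) = -((G*j)*G + j)/4 = -(j*G² + j)/4 = -(j + j*G²)/4 = -j/4 - j*G²/4)
k(S) = S² + 53*S (k(S) = (S² + (-¼*(-8)*(1 + 5²))*S) + S = (S² + (-¼*(-8)*(1 + 25))*S) + S = (S² + (-¼*(-8)*26)*S) + S = (S² + 52*S) + S = S² + 53*S)
1/(152*(-26 + 119) + k(-6*M(2, 6))) = 1/(152*(-26 + 119) + (-6*1)*(53 - 6*1)) = 1/(152*93 - 6*(53 - 6)) = 1/(14136 - 6*47) = 1/(14136 - 282) = 1/13854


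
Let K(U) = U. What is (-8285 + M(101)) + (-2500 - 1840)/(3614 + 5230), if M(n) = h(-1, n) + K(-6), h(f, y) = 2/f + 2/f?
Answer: -18341330/2211 ≈ -8295.5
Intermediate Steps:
h(f, y) = 4/f
M(n) = -10 (M(n) = 4/(-1) - 6 = 4*(-1) - 6 = -4 - 6 = -10)
(-8285 + M(101)) + (-2500 - 1840)/(3614 + 5230) = (-8285 - 10) + (-2500 - 1840)/(3614 + 5230) = -8295 - 4340/8844 = -8295 - 4340*1/8844 = -8295 - 1085/2211 = -18341330/2211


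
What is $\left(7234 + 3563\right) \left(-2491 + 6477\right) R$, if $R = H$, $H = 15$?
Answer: $645552630$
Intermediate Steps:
$R = 15$
$\left(7234 + 3563\right) \left(-2491 + 6477\right) R = \left(7234 + 3563\right) \left(-2491 + 6477\right) 15 = 10797 \cdot 3986 \cdot 15 = 43036842 \cdot 15 = 645552630$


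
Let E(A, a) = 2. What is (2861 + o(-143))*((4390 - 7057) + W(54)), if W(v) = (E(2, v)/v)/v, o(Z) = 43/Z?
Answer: -265116907300/34749 ≈ -7.6295e+6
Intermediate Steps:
W(v) = 2/v² (W(v) = (2/v)/v = 2/v²)
(2861 + o(-143))*((4390 - 7057) + W(54)) = (2861 + 43/(-143))*((4390 - 7057) + 2/54²) = (2861 + 43*(-1/143))*(-2667 + 2*(1/2916)) = (2861 - 43/143)*(-2667 + 1/1458) = (409080/143)*(-3888485/1458) = -265116907300/34749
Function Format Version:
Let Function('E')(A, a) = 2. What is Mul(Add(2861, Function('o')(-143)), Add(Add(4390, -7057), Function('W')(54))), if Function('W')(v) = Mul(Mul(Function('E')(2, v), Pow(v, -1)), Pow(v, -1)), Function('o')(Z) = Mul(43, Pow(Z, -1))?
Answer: Rational(-265116907300, 34749) ≈ -7.6295e+6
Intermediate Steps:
Function('W')(v) = Mul(2, Pow(v, -2)) (Function('W')(v) = Mul(Mul(2, Pow(v, -1)), Pow(v, -1)) = Mul(2, Pow(v, -2)))
Mul(Add(2861, Function('o')(-143)), Add(Add(4390, -7057), Function('W')(54))) = Mul(Add(2861, Mul(43, Pow(-143, -1))), Add(Add(4390, -7057), Mul(2, Pow(54, -2)))) = Mul(Add(2861, Mul(43, Rational(-1, 143))), Add(-2667, Mul(2, Rational(1, 2916)))) = Mul(Add(2861, Rational(-43, 143)), Add(-2667, Rational(1, 1458))) = Mul(Rational(409080, 143), Rational(-3888485, 1458)) = Rational(-265116907300, 34749)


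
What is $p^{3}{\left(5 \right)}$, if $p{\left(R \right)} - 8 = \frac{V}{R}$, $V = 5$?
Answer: $729$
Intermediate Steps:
$p{\left(R \right)} = 8 + \frac{5}{R}$
$p^{3}{\left(5 \right)} = \left(8 + \frac{5}{5}\right)^{3} = \left(8 + 5 \cdot \frac{1}{5}\right)^{3} = \left(8 + 1\right)^{3} = 9^{3} = 729$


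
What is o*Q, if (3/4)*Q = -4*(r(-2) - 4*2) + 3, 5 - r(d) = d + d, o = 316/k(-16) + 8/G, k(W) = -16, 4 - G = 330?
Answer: 12893/489 ≈ 26.366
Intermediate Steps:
G = -326 (G = 4 - 1*330 = 4 - 330 = -326)
o = -12893/652 (o = 316/(-16) + 8/(-326) = 316*(-1/16) + 8*(-1/326) = -79/4 - 4/163 = -12893/652 ≈ -19.775)
r(d) = 5 - 2*d (r(d) = 5 - (d + d) = 5 - 2*d)
Q = -4/3 (Q = 4*(-4*((5 - 2*(-2)) - 4*2) + 3)/3 = 4*(-4*((5 + 4) - 8) + 3)/3 = 4*(-4*(9 - 8) + 3)/3 = 4*(-4*1 + 3)/3 = 4*(-4 + 3)/3 = (4/3)*(-1) = -4/3 ≈ -1.3333)
o*Q = -12893/652*(-4/3) = 12893/489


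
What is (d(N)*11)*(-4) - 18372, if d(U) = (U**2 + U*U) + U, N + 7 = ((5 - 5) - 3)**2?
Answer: -18812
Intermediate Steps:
N = 2 (N = -7 + ((5 - 5) - 3)**2 = -7 + (0 - 3)**2 = -7 + (-3)**2 = -7 + 9 = 2)
d(U) = U + 2*U**2 (d(U) = (U**2 + U**2) + U = 2*U**2 + U = U + 2*U**2)
(d(N)*11)*(-4) - 18372 = ((2*(1 + 2*2))*11)*(-4) - 18372 = ((2*(1 + 4))*11)*(-4) - 18372 = ((2*5)*11)*(-4) - 18372 = (10*11)*(-4) - 18372 = 110*(-4) - 18372 = -440 - 18372 = -18812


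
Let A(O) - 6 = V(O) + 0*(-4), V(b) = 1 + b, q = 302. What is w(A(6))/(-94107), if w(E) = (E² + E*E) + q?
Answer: -640/94107 ≈ -0.0068008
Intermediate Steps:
A(O) = 7 + O (A(O) = 6 + ((1 + O) + 0*(-4)) = 6 + ((1 + O) + 0) = 6 + (1 + O) = 7 + O)
w(E) = 302 + 2*E² (w(E) = (E² + E*E) + 302 = (E² + E²) + 302 = 2*E² + 302 = 302 + 2*E²)
w(A(6))/(-94107) = (302 + 2*(7 + 6)²)/(-94107) = (302 + 2*13²)*(-1/94107) = (302 + 2*169)*(-1/94107) = (302 + 338)*(-1/94107) = 640*(-1/94107) = -640/94107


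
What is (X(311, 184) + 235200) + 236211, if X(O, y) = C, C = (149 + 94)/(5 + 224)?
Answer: 107953362/229 ≈ 4.7141e+5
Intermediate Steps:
C = 243/229 ≈ 1.0611
X(O, y) = 243/229
(X(311, 184) + 235200) + 236211 = (243/229 + 235200) + 236211 = 53861043/229 + 236211 = 107953362/229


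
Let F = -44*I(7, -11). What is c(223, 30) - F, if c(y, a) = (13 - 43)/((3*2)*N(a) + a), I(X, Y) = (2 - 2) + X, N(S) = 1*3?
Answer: 2459/8 ≈ 307.38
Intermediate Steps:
N(S) = 3
I(X, Y) = X (I(X, Y) = 0 + X = X)
c(y, a) = -30/(18 + a) (c(y, a) = (13 - 43)/((3*2)*3 + a) = -30/(6*3 + a) = -30/(18 + a))
F = -308 (F = -44*7 = -308)
c(223, 30) - F = -30/(18 + 30) - 1*(-308) = -30/48 + 308 = -30*1/48 + 308 = -5/8 + 308 = 2459/8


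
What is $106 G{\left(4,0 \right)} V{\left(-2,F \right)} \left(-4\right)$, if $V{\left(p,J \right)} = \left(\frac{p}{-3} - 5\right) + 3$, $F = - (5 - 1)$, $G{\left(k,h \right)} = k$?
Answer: $\frac{6784}{3} \approx 2261.3$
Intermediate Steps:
$F = -4$ ($F = \left(-1\right) 4 = -4$)
$V{\left(p,J \right)} = -2 - \frac{p}{3}$ ($V{\left(p,J \right)} = \left(p \left(- \frac{1}{3}\right) - 5\right) + 3 = \left(- \frac{p}{3} - 5\right) + 3 = \left(-5 - \frac{p}{3}\right) + 3 = -2 - \frac{p}{3}$)
$106 G{\left(4,0 \right)} V{\left(-2,F \right)} \left(-4\right) = 106 \cdot 4 \left(-2 - - \frac{2}{3}\right) \left(-4\right) = 106 \cdot 4 \left(-2 + \frac{2}{3}\right) \left(-4\right) = 106 \cdot 4 \left(- \frac{4}{3}\right) \left(-4\right) = 106 \left(\left(- \frac{16}{3}\right) \left(-4\right)\right) = 106 \cdot \frac{64}{3} = \frac{6784}{3}$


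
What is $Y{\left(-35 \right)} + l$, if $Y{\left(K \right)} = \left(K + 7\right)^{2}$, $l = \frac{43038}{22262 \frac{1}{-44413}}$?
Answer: $- \frac{946996643}{11131} \approx -85077.0$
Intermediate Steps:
$l = - \frac{955723347}{11131}$ ($l = \frac{43038}{22262 \left(- \frac{1}{44413}\right)} = \frac{43038}{- \frac{22262}{44413}} = 43038 \left(- \frac{44413}{22262}\right) = - \frac{955723347}{11131} \approx -85861.0$)
$Y{\left(K \right)} = \left(7 + K\right)^{2}$
$Y{\left(-35 \right)} + l = \left(7 - 35\right)^{2} - \frac{955723347}{11131} = \left(-28\right)^{2} - \frac{955723347}{11131} = 784 - \frac{955723347}{11131} = - \frac{946996643}{11131}$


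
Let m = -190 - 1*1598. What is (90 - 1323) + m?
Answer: -3021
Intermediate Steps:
m = -1788 (m = -190 - 1598 = -1788)
(90 - 1323) + m = (90 - 1323) - 1788 = -1233 - 1788 = -3021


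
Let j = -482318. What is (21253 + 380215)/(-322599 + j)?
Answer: -401468/804917 ≈ -0.49877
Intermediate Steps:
(21253 + 380215)/(-322599 + j) = (21253 + 380215)/(-322599 - 482318) = 401468/(-804917) = 401468*(-1/804917) = -401468/804917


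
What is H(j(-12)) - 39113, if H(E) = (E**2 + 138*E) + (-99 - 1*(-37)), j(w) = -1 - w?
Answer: -37536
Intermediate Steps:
H(E) = -62 + E**2 + 138*E (H(E) = (E**2 + 138*E) + (-99 + 37) = (E**2 + 138*E) - 62 = -62 + E**2 + 138*E)
H(j(-12)) - 39113 = (-62 + (-1 - 1*(-12))**2 + 138*(-1 - 1*(-12))) - 39113 = (-62 + (-1 + 12)**2 + 138*(-1 + 12)) - 39113 = (-62 + 11**2 + 138*11) - 39113 = (-62 + 121 + 1518) - 39113 = 1577 - 39113 = -37536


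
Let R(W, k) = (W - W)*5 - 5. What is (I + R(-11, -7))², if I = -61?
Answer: 4356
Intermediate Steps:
R(W, k) = -5 (R(W, k) = 0*5 - 5 = 0 - 5 = -5)
(I + R(-11, -7))² = (-61 - 5)² = (-66)² = 4356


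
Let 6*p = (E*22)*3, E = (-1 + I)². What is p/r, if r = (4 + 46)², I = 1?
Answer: 0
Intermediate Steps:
E = 0 (E = (-1 + 1)² = 0² = 0)
p = 0 (p = ((0*22)*3)/6 = (0*3)/6 = (⅙)*0 = 0)
r = 2500 (r = 50² = 2500)
p/r = 0/2500 = 0*(1/2500) = 0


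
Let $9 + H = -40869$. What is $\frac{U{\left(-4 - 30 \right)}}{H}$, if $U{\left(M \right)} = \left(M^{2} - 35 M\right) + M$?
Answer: $- \frac{1156}{20439} \approx -0.056559$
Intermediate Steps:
$H = -40878$ ($H = -9 - 40869 = -40878$)
$U{\left(M \right)} = M^{2} - 34 M$
$\frac{U{\left(-4 - 30 \right)}}{H} = \frac{\left(-4 - 30\right) \left(-34 - 34\right)}{-40878} = \left(-4 - 30\right) \left(-34 - 34\right) \left(- \frac{1}{40878}\right) = - 34 \left(-34 - 34\right) \left(- \frac{1}{40878}\right) = \left(-34\right) \left(-68\right) \left(- \frac{1}{40878}\right) = 2312 \left(- \frac{1}{40878}\right) = - \frac{1156}{20439}$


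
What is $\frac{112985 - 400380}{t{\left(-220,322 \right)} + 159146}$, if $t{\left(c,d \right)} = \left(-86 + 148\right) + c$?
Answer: $- \frac{287395}{158988} \approx -1.8077$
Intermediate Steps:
$t{\left(c,d \right)} = 62 + c$
$\frac{112985 - 400380}{t{\left(-220,322 \right)} + 159146} = \frac{112985 - 400380}{\left(62 - 220\right) + 159146} = - \frac{287395}{-158 + 159146} = - \frac{287395}{158988}$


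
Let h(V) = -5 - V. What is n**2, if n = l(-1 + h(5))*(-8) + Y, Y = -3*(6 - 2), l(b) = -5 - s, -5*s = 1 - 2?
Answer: 21904/25 ≈ 876.16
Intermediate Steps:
s = 1/5 (s = -(1 - 2)/5 = -1/5*(-1) = 1/5 ≈ 0.20000)
l(b) = -26/5 (l(b) = -5 - 1*1/5 = -5 - 1/5 = -26/5)
Y = -12 (Y = -3*4 = -12)
n = 148/5 (n = -26/5*(-8) - 12 = 208/5 - 12 = 148/5 ≈ 29.600)
n**2 = (148/5)**2 = 21904/25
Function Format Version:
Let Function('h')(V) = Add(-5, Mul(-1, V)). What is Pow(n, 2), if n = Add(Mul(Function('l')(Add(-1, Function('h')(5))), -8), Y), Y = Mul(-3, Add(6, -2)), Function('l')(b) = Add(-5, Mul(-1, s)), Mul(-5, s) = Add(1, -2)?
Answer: Rational(21904, 25) ≈ 876.16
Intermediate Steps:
s = Rational(1, 5) (s = Mul(Rational(-1, 5), Add(1, -2)) = Mul(Rational(-1, 5), -1) = Rational(1, 5) ≈ 0.20000)
Function('l')(b) = Rational(-26, 5) (Function('l')(b) = Add(-5, Mul(-1, Rational(1, 5))) = Add(-5, Rational(-1, 5)) = Rational(-26, 5))
Y = -12 (Y = Mul(-3, 4) = -12)
n = Rational(148, 5) (n = Add(Mul(Rational(-26, 5), -8), -12) = Add(Rational(208, 5), -12) = Rational(148, 5) ≈ 29.600)
Pow(n, 2) = Pow(Rational(148, 5), 2) = Rational(21904, 25)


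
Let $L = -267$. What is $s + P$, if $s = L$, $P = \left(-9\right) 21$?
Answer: $-456$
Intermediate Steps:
$P = -189$
$s = -267$
$s + P = -267 - 189 = -456$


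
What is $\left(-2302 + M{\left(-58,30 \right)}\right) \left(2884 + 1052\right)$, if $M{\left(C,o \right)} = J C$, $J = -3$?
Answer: $-8375808$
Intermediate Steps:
$M{\left(C,o \right)} = - 3 C$
$\left(-2302 + M{\left(-58,30 \right)}\right) \left(2884 + 1052\right) = \left(-2302 - -174\right) \left(2884 + 1052\right) = \left(-2302 + 174\right) 3936 = \left(-2128\right) 3936 = -8375808$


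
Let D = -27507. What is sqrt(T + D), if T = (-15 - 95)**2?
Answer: I*sqrt(15407) ≈ 124.13*I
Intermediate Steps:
T = 12100 (T = (-110)**2 = 12100)
sqrt(T + D) = sqrt(12100 - 27507) = sqrt(-15407) = I*sqrt(15407)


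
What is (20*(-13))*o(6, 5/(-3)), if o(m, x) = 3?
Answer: -780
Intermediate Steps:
(20*(-13))*o(6, 5/(-3)) = (20*(-13))*3 = -260*3 = -780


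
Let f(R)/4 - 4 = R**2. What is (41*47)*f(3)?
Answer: 100204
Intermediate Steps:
f(R) = 16 + 4*R**2
(41*47)*f(3) = (41*47)*(16 + 4*3**2) = 1927*(16 + 4*9) = 1927*(16 + 36) = 1927*52 = 100204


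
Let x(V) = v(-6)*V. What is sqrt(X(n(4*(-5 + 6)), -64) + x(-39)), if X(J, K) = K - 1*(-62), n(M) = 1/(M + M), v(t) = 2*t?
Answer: sqrt(466) ≈ 21.587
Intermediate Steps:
n(M) = 1/(2*M)
x(V) = -12*V (x(V) = (2*(-6))*V = -12*V)
X(J, K) = 62 + K (X(J, K) = K + 62 = 62 + K)
sqrt(X(n(4*(-5 + 6)), -64) + x(-39)) = sqrt((62 - 64) - 12*(-39)) = sqrt(-2 + 468) = sqrt(466)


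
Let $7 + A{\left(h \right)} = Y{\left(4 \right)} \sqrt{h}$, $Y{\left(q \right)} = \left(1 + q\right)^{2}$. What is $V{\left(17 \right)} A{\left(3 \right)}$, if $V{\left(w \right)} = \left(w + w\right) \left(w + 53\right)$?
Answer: $-16660 + 59500 \sqrt{3} \approx 86397.0$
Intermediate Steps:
$V{\left(w \right)} = 2 w \left(53 + w\right)$
$A{\left(h \right)} = -7 + 25 \sqrt{h}$ ($A{\left(h \right)} = -7 + \left(1 + 4\right)^{2} \sqrt{h} = -7 + 5^{2} \sqrt{h} = -7 + 25 \sqrt{h}$)
$V{\left(17 \right)} A{\left(3 \right)} = 2 \cdot 17 \left(53 + 17\right) \left(-7 + 25 \sqrt{3}\right) = 2 \cdot 17 \cdot 70 \left(-7 + 25 \sqrt{3}\right) = 2380 \left(-7 + 25 \sqrt{3}\right) = -16660 + 59500 \sqrt{3}$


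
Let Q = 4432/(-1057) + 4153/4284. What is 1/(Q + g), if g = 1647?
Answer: 646884/1063332667 ≈ 0.00060835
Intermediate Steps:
Q = -2085281/646884 (Q = 4432*(-1/1057) + 4153*(1/4284) = -4432/1057 + 4153/4284 = -2085281/646884 ≈ -3.2236)
1/(Q + g) = 1/(-2085281/646884 + 1647) = 1/(1063332667/646884) = 646884/1063332667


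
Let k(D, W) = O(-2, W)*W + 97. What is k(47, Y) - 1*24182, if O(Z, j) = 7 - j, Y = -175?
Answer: -55935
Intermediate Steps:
k(D, W) = 97 + W*(7 - W) (k(D, W) = (7 - W)*W + 97 = W*(7 - W) + 97 = 97 + W*(7 - W))
k(47, Y) - 1*24182 = (97 - 1*(-175)*(-7 - 175)) - 1*24182 = (97 - 1*(-175)*(-182)) - 24182 = (97 - 31850) - 24182 = -31753 - 24182 = -55935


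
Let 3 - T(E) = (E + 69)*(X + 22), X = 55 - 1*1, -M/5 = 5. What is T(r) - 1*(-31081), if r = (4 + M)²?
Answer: -7676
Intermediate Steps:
M = -25 (M = -5*5 = -25)
X = 54 (X = 55 - 1 = 54)
r = 441 (r = (4 - 25)² = (-21)² = 441)
T(E) = -5241 - 76*E (T(E) = 3 - (E + 69)*(54 + 22) = 3 - (69 + E)*76 = 3 - (5244 + 76*E) = 3 + (-5244 - 76*E) = -5241 - 76*E)
T(r) - 1*(-31081) = (-5241 - 76*441) - 1*(-31081) = (-5241 - 33516) + 31081 = -38757 + 31081 = -7676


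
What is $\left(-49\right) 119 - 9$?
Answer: $-5840$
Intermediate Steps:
$\left(-49\right) 119 - 9 = -5831 - 9 = -5840$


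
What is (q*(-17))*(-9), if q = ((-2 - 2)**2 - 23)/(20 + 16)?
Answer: -119/4 ≈ -29.750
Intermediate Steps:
q = -7/36 (q = ((-4)**2 - 23)/36 = (16 - 23)*(1/36) = -7*1/36 = -7/36 ≈ -0.19444)
(q*(-17))*(-9) = -7/36*(-17)*(-9) = (119/36)*(-9) = -119/4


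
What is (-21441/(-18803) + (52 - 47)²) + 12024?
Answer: 226578788/18803 ≈ 12050.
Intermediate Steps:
(-21441/(-18803) + (52 - 47)²) + 12024 = (-21441*(-1/18803) + 5²) + 12024 = (21441/18803 + 25) + 12024 = 491516/18803 + 12024 = 226578788/18803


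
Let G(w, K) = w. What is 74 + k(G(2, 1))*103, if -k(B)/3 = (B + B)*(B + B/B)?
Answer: -3634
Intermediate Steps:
k(B) = -6*B*(1 + B) (k(B) = -3*(B + B)*(B + B/B) = -3*2*B*(B + 1) = -3*2*B*(1 + B) = -6*B*(1 + B))
74 + k(G(2, 1))*103 = 74 - 6*2*(1 + 2)*103 = 74 - 6*2*3*103 = 74 - 36*103 = 74 - 3708 = -3634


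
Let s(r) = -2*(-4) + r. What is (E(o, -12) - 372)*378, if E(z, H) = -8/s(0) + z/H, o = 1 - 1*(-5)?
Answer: -141183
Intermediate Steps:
s(r) = 8 + r
o = 6 (o = 1 + 5 = 6)
E(z, H) = -1 + z/H (E(z, H) = -8/(8 + 0) + z/H = -8/8 + z/H = -8*⅛ + z/H = -1 + z/H)
(E(o, -12) - 372)*378 = ((6 - 1*(-12))/(-12) - 372)*378 = (-(6 + 12)/12 - 372)*378 = (-1/12*18 - 372)*378 = (-3/2 - 372)*378 = -747/2*378 = -141183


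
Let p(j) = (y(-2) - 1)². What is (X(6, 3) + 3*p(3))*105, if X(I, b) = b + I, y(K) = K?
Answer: 3780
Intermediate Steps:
p(j) = 9 (p(j) = (-2 - 1)² = (-3)² = 9)
X(I, b) = I + b
(X(6, 3) + 3*p(3))*105 = ((6 + 3) + 3*9)*105 = (9 + 27)*105 = 36*105 = 3780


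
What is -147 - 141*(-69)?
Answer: 9582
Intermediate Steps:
-147 - 141*(-69) = -147 + 9729 = 9582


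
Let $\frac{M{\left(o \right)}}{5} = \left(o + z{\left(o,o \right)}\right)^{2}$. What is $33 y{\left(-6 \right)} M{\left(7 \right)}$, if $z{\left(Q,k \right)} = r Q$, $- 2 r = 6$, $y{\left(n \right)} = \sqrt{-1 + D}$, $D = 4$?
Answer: $32340 \sqrt{3} \approx 56015.0$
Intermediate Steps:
$y{\left(n \right)} = \sqrt{3}$ ($y{\left(n \right)} = \sqrt{-1 + 4} = \sqrt{3}$)
$r = -3$ ($r = \left(- \frac{1}{2}\right) 6 = -3$)
$z{\left(Q,k \right)} = - 3 Q$
$M{\left(o \right)} = 20 o^{2}$ ($M{\left(o \right)} = 5 \left(o - 3 o\right)^{2} = 5 \left(- 2 o\right)^{2} = 5 \cdot 4 o^{2} = 20 o^{2}$)
$33 y{\left(-6 \right)} M{\left(7 \right)} = 33 \sqrt{3} \cdot 20 \cdot 7^{2} = 33 \sqrt{3} \cdot 20 \cdot 49 = 33 \sqrt{3} \cdot 980 = 32340 \sqrt{3}$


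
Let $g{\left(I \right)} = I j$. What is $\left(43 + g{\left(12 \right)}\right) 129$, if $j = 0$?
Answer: $5547$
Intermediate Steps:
$g{\left(I \right)} = 0$ ($g{\left(I \right)} = I 0 = 0$)
$\left(43 + g{\left(12 \right)}\right) 129 = \left(43 + 0\right) 129 = 43 \cdot 129 = 5547$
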